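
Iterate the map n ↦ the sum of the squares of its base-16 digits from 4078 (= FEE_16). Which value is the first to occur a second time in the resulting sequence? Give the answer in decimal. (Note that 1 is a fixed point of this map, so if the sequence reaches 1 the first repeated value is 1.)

4078 = (15,14,14)_16 → 15² + 14² + 14² = 617
617 = (2,6,9)_16 → 2² + 6² + 9² = 121
121 = (7,9)_16 → 7² + 9² = 130
130 = (8,2)_16 → 8² + 2² = 68
68 = (4,4)_16 → 4² + 4² = 32
32 = (2,0)_16 → 2² + 0² = 4
4 = (4)_16 → 4² = 16
16 = (1,0)_16 → 1² + 0² = 1  — reached the fixed point 1.
1 → 1, so 1 is the first repeated value.

1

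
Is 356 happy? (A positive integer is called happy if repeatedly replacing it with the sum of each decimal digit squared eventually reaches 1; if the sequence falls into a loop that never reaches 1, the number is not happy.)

356 → 3² + 5² + 6² = 9 + 25 + 36 = 70
70 → 7² + 0² = 49 + 0 = 49
49 → 4² + 9² = 16 + 81 = 97
97 → 9² + 7² = 81 + 49 = 130
130 → 1² + 3² + 0² = 1 + 9 + 0 = 10
10 → 1² + 0² = 1 + 0 = 1  — reached 1.

happy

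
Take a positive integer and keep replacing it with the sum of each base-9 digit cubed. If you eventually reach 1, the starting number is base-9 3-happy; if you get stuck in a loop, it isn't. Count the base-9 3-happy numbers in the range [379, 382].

379: 379 → 281 → 99 → 9 → 1  — base-9 3-happy
380: 380 → 288 → 152 → 856 → 128 → 134 → 638 → 1198 → 470 → 476 → 980 → 540 → 432 → 152  — not base-9 3-happy
381: 381 → 307 → 371 → 197 → 547 → 775 → 127 → 127  — not base-9 3-happy
382: 382 → 344 → 80 → 1024 → 496 → 218 → 232 → 694 → 638 → 1198 → 470 → 476 → 980 → 540 → 432 → 152 → 856 → 128 → 134 → 638  — not base-9 3-happy
base-9 3-happy: 379

1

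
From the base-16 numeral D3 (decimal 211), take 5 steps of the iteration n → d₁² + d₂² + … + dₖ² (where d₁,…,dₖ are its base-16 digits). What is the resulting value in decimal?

211 = (13,3)_16 → 13² + 3² = 178
178 = (11,2)_16 → 11² + 2² = 125
125 = (7,13)_16 → 7² + 13² = 218
218 = (13,10)_16 → 13² + 10² = 269
269 = (1,0,13)_16 → 1² + 0² + 13² = 170

170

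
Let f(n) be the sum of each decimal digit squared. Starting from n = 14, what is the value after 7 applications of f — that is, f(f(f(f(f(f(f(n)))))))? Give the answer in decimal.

145

14 → 1² + 4² = 17
17 → 1² + 7² = 50
50 → 5² + 0² = 25
25 → 2² + 5² = 29
29 → 2² + 9² = 85
85 → 8² + 5² = 89
89 → 8² + 9² = 145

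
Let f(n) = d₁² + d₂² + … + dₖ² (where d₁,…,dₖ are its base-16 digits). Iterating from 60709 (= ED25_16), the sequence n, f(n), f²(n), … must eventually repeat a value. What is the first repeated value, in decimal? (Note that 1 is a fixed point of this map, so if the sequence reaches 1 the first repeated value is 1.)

169

60709 = (14,13,2,5)_16 → 14² + 13² + 2² + 5² = 394
394 = (1,8,10)_16 → 1² + 8² + 10² = 165
165 = (10,5)_16 → 10² + 5² = 125
125 = (7,13)_16 → 7² + 13² = 218
218 = (13,10)_16 → 13² + 10² = 269
269 = (1,0,13)_16 → 1² + 0² + 13² = 170
170 = (10,10)_16 → 10² + 10² = 200
200 = (12,8)_16 → 12² + 8² = 208
208 = (13,0)_16 → 13² + 0² = 169
169 = (10,9)_16 → 10² + 9² = 181
181 = (11,5)_16 → 11² + 5² = 146
146 = (9,2)_16 → 9² + 2² = 85
85 = (5,5)_16 → 5² + 5² = 50
50 = (3,2)_16 → 3² + 2² = 13
13 = (13)_16 → 13² = 169  — 169 already appeared earlier.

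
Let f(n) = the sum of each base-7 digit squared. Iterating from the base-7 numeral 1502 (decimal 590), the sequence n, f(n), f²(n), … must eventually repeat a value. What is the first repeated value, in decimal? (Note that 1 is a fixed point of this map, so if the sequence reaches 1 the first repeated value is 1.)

590 = (1,5,0,2)_7 → 1² + 5² + 0² + 2² = 1 + 25 + 0 + 4 = 30
30 = (4,2)_7 → 4² + 2² = 16 + 4 = 20
20 = (2,6)_7 → 2² + 6² = 4 + 36 = 40
40 = (5,5)_7 → 5² + 5² = 25 + 25 = 50
50 = (1,0,1)_7 → 1² + 0² + 1² = 1 + 0 + 1 = 2
2 = (2)_7 → 2² = 4
4 = (4)_7 → 4² = 16
16 = (2,2)_7 → 2² + 2² = 4 + 4 = 8
8 = (1,1)_7 → 1² + 1² = 1 + 1 = 2  — 2 already appeared earlier.

2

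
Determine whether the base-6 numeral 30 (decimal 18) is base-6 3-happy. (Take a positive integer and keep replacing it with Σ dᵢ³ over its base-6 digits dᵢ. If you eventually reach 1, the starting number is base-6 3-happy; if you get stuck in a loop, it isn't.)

18 = (3,0)_6 → 3³ + 0³ = 27 + 0 = 27
27 = (4,3)_6 → 4³ + 3³ = 64 + 27 = 91
91 = (2,3,1)_6 → 2³ + 3³ + 1³ = 8 + 27 + 1 = 36
36 = (1,0,0)_6 → 1³ + 0³ + 0³ = 1 + 0 + 0 = 1  — reached 1.

base-6 3-happy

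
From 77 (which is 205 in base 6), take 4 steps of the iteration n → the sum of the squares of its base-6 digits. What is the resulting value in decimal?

77 = (2,0,5)_6 → 2² + 0² + 5² = 29
29 = (4,5)_6 → 4² + 5² = 41
41 = (1,0,5)_6 → 1² + 0² + 5² = 26
26 = (4,2)_6 → 4² + 2² = 20

20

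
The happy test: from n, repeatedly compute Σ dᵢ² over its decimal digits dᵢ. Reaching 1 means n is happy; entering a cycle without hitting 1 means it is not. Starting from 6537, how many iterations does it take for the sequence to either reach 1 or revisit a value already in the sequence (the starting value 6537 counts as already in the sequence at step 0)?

6537 → 6² + 5² + 3² + 7² = 119
119 → 1² + 1² + 9² = 83
83 → 8² + 3² = 73
73 → 7² + 3² = 58
58 → 5² + 8² = 89
89 → 8² + 9² = 145
145 → 1² + 4² + 5² = 42
42 → 4² + 2² = 20
20 → 2² + 0² = 4
4 → 4² = 16
16 → 1² + 6² = 37
37 → 3² + 7² = 58  — 58 repeats.
That took 12 steps.

12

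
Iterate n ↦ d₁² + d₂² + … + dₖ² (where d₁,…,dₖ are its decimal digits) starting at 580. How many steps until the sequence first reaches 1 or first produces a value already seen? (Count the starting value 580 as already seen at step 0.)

9

580 → 5² + 8² + 0² = 25 + 64 + 0 = 89
89 → 8² + 9² = 64 + 81 = 145
145 → 1² + 4² + 5² = 1 + 16 + 25 = 42
42 → 4² + 2² = 16 + 4 = 20
20 → 2² + 0² = 4 + 0 = 4
4 → 4² = 16
16 → 1² + 6² = 1 + 36 = 37
37 → 3² + 7² = 9 + 49 = 58
58 → 5² + 8² = 25 + 64 = 89  — 89 repeats.
That took 9 steps.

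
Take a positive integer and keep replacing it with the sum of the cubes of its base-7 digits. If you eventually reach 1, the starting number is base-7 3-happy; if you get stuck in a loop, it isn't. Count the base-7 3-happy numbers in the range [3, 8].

1

3: 3 → 27 → 243 → 405 → 219 → 99 → 9 → 9  — not base-7 3-happy
4: 4 → 64 → 10 → 28 → 64  — not base-7 3-happy
5: 5 → 125 → 251 → 341 → 557 → 137 → 197 → 65 → 17 → 35 → 125  — not base-7 3-happy
6: 6 → 216 → 288 → 342 → 648 → 282 → 258 → 342  — not base-7 3-happy
7: 7 → 1  — base-7 3-happy
8: 8 → 2 → 8  — not base-7 3-happy
base-7 3-happy: 7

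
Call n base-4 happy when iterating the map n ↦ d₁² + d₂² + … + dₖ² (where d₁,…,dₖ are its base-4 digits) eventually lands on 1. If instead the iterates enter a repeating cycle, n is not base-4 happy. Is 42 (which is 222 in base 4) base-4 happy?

42 = (2,2,2)_4 → 12
12 = (3,0)_4 → 9
9 = (2,1)_4 → 5
5 = (1,1)_4 → 2
2 = (2)_4 → 4
4 = (1,0)_4 → 1  — reached 1.

base-4 happy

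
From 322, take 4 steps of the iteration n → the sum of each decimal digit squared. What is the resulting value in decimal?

322 → 3² + 2² + 2² = 9 + 4 + 4 = 17
17 → 1² + 7² = 1 + 49 = 50
50 → 5² + 0² = 25 + 0 = 25
25 → 2² + 5² = 4 + 25 = 29

29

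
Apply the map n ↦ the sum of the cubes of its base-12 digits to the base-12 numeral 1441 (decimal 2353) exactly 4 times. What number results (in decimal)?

2353 = (1,4,4,1)_12 → 1³ + 4³ + 4³ + 1³ = 1 + 64 + 64 + 1 = 130
130 = (10,10)_12 → 10³ + 10³ = 1000 + 1000 = 2000
2000 = (1,1,10,8)_12 → 1³ + 1³ + 10³ + 8³ = 1 + 1 + 1000 + 512 = 1514
1514 = (10,6,2)_12 → 10³ + 6³ + 2³ = 1000 + 216 + 8 = 1224

1224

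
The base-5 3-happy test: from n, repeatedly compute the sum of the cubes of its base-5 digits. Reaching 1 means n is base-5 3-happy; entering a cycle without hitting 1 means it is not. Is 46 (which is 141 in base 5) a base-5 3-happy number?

not base-5 3-happy

46 = (1,4,1)_5 → 66
66 = (2,3,1)_5 → 36
36 = (1,2,1)_5 → 10
10 = (2,0)_5 → 8
8 = (1,3)_5 → 28
28 = (1,0,3)_5 → 28  — 28 already seen; the sequence cycles without reaching 1.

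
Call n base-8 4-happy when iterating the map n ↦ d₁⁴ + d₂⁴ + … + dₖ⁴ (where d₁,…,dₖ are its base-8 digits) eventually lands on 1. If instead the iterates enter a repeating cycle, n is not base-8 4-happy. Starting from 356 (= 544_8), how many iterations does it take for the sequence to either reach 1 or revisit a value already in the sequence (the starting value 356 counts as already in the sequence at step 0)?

356 = (5,4,4)_8 → 5⁴ + 4⁴ + 4⁴ = 1137
1137 = (2,1,6,1)_8 → 2⁴ + 1⁴ + 6⁴ + 1⁴ = 1314
1314 = (2,4,4,2)_8 → 2⁴ + 4⁴ + 4⁴ + 2⁴ = 544
544 = (1,0,4,0)_8 → 1⁴ + 0⁴ + 4⁴ + 0⁴ = 257
257 = (4,0,1)_8 → 4⁴ + 0⁴ + 1⁴ = 257  — 257 repeats.
That took 5 steps.

5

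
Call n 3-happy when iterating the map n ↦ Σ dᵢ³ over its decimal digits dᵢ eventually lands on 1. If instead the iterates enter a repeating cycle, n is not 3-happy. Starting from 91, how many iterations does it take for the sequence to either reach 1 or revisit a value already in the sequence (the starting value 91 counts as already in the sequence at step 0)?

91 → 9³ + 1³ = 729 + 1 = 730
730 → 7³ + 3³ + 0³ = 343 + 27 + 0 = 370
370 → 3³ + 7³ + 0³ = 27 + 343 + 0 = 370  — 370 repeats.
That took 3 steps.

3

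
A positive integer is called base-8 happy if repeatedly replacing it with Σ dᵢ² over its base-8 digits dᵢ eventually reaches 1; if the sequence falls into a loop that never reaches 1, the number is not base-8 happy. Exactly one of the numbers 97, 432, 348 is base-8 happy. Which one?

97: 97 → 18 → 8 → 1  — reaches 1 (base-8 happy)
432: 432 → 72 → 2 → 4 → 16 → 4  — repeats 4 (not base-8 happy)
348: 348 → 50 → 40 → 25 → 10 → 5 → 25  — repeats 25 (not base-8 happy)

97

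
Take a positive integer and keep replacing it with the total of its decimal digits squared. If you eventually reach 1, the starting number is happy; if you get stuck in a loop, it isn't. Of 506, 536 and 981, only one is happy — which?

536

506: 506 → 61 → 37 → 58 → 89 → 145 → 42 → 20 → 4 → 16 → 37  — repeats 37 (not happy)
536: 536 → 70 → 49 → 97 → 130 → 10 → 1  — reaches 1 (happy)
981: 981 → 146 → 53 → 34 → 25 → 29 → 85 → 89 → 145 → 42 → 20 → 4 → 16 → 37 → 58 → 89  — repeats 89 (not happy)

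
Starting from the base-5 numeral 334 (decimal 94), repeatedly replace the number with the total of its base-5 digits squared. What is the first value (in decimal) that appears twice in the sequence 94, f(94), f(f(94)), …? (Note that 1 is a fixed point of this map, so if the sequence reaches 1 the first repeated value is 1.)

94 = (3,3,4)_5 → 3² + 3² + 4² = 9 + 9 + 16 = 34
34 = (1,1,4)_5 → 1² + 1² + 4² = 1 + 1 + 16 = 18
18 = (3,3)_5 → 3² + 3² = 9 + 9 = 18  — 18 already appeared earlier.

18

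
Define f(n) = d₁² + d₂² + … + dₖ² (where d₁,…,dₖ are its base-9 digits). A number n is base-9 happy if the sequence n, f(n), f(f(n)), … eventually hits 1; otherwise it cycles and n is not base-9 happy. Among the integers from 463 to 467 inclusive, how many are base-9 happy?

1

463: 463 → 77 → 89 → 65 → 53 → 89  (repeats 89)
464: 464 → 86 → 26 → 68 → 74 → 68  (repeats 68)
465: 465 → 97 → 51 → 61 → 85 → 17 → 65 → 53 → 89 → 65  (repeats 65)
466: 466 → 110 → 14 → 26 → 68 → 74 → 68  (repeats 68)
467: 467 → 125 → 81 → 1  (reaches 1)
base-9 happy: 467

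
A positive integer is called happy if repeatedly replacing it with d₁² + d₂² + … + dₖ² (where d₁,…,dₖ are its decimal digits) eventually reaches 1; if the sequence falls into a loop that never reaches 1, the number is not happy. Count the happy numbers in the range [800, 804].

1

800: 800 → 64 → 52 → 29 → 85 → 89 → 145 → 42 → 20 → 4 → 16 → 37 → 58 → 89  (repeats 89)
801: 801 → 65 → 61 → 37 → 58 → 89 → 145 → 42 → 20 → 4 → 16 → 37  (repeats 37)
802: 802 → 68 → 100 → 1  (reaches 1)
803: 803 → 73 → 58 → 89 → 145 → 42 → 20 → 4 → 16 → 37 → 58  (repeats 58)
804: 804 → 80 → 64 → 52 → 29 → 85 → 89 → 145 → 42 → 20 → 4 → 16 → 37 → 58 → 89  (repeats 89)
happy: 802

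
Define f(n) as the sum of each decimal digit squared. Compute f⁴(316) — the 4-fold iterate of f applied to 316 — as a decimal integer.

316 → 3² + 1² + 6² = 46
46 → 4² + 6² = 52
52 → 5² + 2² = 29
29 → 2² + 9² = 85

85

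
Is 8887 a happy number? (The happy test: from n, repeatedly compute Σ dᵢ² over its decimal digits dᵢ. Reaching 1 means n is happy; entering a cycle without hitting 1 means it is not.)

not happy

8887 → 8² + 8² + 8² + 7² = 64 + 64 + 64 + 49 = 241
241 → 2² + 4² + 1² = 4 + 16 + 1 = 21
21 → 2² + 1² = 4 + 1 = 5
5 → 5² = 25
25 → 2² + 5² = 4 + 25 = 29
29 → 2² + 9² = 4 + 81 = 85
85 → 8² + 5² = 64 + 25 = 89
89 → 8² + 9² = 64 + 81 = 145
145 → 1² + 4² + 5² = 1 + 16 + 25 = 42
42 → 4² + 2² = 16 + 4 = 20
20 → 2² + 0² = 4 + 0 = 4
4 → 4² = 16
16 → 1² + 6² = 1 + 36 = 37
37 → 3² + 7² = 9 + 49 = 58
58 → 5² + 8² = 25 + 64 = 89  — 89 already seen; the sequence cycles without reaching 1.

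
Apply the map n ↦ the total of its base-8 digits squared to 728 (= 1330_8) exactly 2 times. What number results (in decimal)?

13

728 = (1,3,3,0)_8 → 1² + 3² + 3² + 0² = 19
19 = (2,3)_8 → 2² + 3² = 13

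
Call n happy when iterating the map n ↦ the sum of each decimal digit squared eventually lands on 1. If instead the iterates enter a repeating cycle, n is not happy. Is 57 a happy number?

not happy

57 → 5² + 7² = 25 + 49 = 74
74 → 7² + 4² = 49 + 16 = 65
65 → 6² + 5² = 36 + 25 = 61
61 → 6² + 1² = 36 + 1 = 37
37 → 3² + 7² = 9 + 49 = 58
58 → 5² + 8² = 25 + 64 = 89
89 → 8² + 9² = 64 + 81 = 145
145 → 1² + 4² + 5² = 1 + 16 + 25 = 42
42 → 4² + 2² = 16 + 4 = 20
20 → 2² + 0² = 4 + 0 = 4
4 → 4² = 16
16 → 1² + 6² = 1 + 36 = 37  — 37 already seen; the sequence cycles without reaching 1.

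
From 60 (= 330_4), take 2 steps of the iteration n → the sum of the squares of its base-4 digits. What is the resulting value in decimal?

60 = (3,3,0)_4 → 3² + 3² + 0² = 18
18 = (1,0,2)_4 → 1² + 0² + 2² = 5

5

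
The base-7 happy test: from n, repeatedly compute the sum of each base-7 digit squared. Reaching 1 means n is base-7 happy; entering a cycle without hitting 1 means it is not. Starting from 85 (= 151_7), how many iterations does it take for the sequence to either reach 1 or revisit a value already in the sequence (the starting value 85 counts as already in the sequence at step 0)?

3

85 = (1,5,1)_7 → 1² + 5² + 1² = 27
27 = (3,6)_7 → 3² + 6² = 45
45 = (6,3)_7 → 6² + 3² = 45  — 45 repeats.
That took 3 steps.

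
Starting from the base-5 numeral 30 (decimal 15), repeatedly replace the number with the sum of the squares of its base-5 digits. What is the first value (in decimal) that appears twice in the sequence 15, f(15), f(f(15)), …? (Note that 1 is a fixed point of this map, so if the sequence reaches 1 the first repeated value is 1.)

13

15 = (3,0)_5 → 3² + 0² = 9
9 = (1,4)_5 → 1² + 4² = 17
17 = (3,2)_5 → 3² + 2² = 13
13 = (2,3)_5 → 2² + 3² = 13  — 13 already appeared earlier.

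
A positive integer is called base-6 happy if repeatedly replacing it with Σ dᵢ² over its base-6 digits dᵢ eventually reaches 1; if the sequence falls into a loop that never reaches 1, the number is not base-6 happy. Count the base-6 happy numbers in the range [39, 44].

1

39: 39 → 10 → 17 → 29 → 41 → 26 → 20 → 13 → 5 → 25 → 17  — not base-6 happy
40: 40 → 17 → 29 → 41 → 26 → 20 → 13 → 5 → 25 → 17  — not base-6 happy
41: 41 → 26 → 20 → 13 → 5 → 25 → 17 → 29 → 41  — not base-6 happy
42: 42 → 2 → 4 → 16 → 20 → 13 → 5 → 25 → 17 → 29 → 41 → 26 → 20  — not base-6 happy
43: 43 → 3 → 9 → 10 → 17 → 29 → 41 → 26 → 20 → 13 → 5 → 25 → 17  — not base-6 happy
44: 44 → 6 → 1  — base-6 happy
base-6 happy: 44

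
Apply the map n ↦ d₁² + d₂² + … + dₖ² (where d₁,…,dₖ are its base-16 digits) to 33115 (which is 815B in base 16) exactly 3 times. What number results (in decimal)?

125

33115 = (8,1,5,11)_16 → 211
211 = (13,3)_16 → 178
178 = (11,2)_16 → 125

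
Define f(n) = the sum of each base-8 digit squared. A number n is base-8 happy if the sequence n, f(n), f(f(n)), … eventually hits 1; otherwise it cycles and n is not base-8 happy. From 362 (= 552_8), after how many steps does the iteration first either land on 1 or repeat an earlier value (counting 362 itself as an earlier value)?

362 = (5,5,2)_8 → 5² + 5² + 2² = 25 + 25 + 4 = 54
54 = (6,6)_8 → 6² + 6² = 36 + 36 = 72
72 = (1,1,0)_8 → 1² + 1² + 0² = 1 + 1 + 0 = 2
2 = (2)_8 → 2² = 4
4 = (4)_8 → 4² = 16
16 = (2,0)_8 → 2² + 0² = 4 + 0 = 4  — 4 repeats.
That took 6 steps.

6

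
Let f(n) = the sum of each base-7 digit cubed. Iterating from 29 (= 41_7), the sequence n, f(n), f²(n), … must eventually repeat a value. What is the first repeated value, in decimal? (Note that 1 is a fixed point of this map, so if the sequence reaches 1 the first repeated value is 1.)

29 = (4,1)_7 → 4³ + 1³ = 65
65 = (1,2,2)_7 → 1³ + 2³ + 2³ = 17
17 = (2,3)_7 → 2³ + 3³ = 35
35 = (5,0)_7 → 5³ + 0³ = 125
125 = (2,3,6)_7 → 2³ + 3³ + 6³ = 251
251 = (5,0,6)_7 → 5³ + 0³ + 6³ = 341
341 = (6,6,5)_7 → 6³ + 6³ + 5³ = 557
557 = (1,4,2,4)_7 → 1³ + 4³ + 2³ + 4³ = 137
137 = (2,5,4)_7 → 2³ + 5³ + 4³ = 197
197 = (4,0,1)_7 → 4³ + 0³ + 1³ = 65  — 65 already appeared earlier.

65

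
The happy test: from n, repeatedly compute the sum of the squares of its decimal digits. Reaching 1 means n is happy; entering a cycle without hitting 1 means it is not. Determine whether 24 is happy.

24 → 2² + 4² = 4 + 16 = 20
20 → 2² + 0² = 4 + 0 = 4
4 → 4² = 16
16 → 1² + 6² = 1 + 36 = 37
37 → 3² + 7² = 9 + 49 = 58
58 → 5² + 8² = 25 + 64 = 89
89 → 8² + 9² = 64 + 81 = 145
145 → 1² + 4² + 5² = 1 + 16 + 25 = 42
42 → 4² + 2² = 16 + 4 = 20  — 20 already seen; the sequence cycles without reaching 1.

not happy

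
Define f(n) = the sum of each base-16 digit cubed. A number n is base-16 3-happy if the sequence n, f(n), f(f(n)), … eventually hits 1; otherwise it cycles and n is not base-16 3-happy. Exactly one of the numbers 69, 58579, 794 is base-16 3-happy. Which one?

69: 69 → 189 → 3528 → 4437 → 252 → 5103 → 6147 → 540 → 1737 → 2673 → 1344 → 189  — repeats 189 (not base-16 3-happy)
58579: 58579 → 5032 → 1540 → 280 → 514 → 16 → 1  — reaches 1 (base-16 3-happy)
794: 794 → 1028 → 128 → 512 → 8 → 512  — repeats 512 (not base-16 3-happy)

58579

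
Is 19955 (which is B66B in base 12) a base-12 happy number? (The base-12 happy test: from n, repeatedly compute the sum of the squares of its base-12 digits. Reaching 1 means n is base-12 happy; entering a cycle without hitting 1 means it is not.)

19955 = (11,6,6,11)_12 → 314
314 = (2,2,2)_12 → 12
12 = (1,0)_12 → 1  — reached 1.

base-12 happy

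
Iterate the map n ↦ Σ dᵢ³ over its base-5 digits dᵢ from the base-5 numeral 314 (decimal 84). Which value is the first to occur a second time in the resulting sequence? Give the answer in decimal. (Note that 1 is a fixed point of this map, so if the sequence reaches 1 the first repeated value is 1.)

84 = (3,1,4)_5 → 3³ + 1³ + 4³ = 27 + 1 + 64 = 92
92 = (3,3,2)_5 → 3³ + 3³ + 2³ = 27 + 27 + 8 = 62
62 = (2,2,2)_5 → 2³ + 2³ + 2³ = 8 + 8 + 8 = 24
24 = (4,4)_5 → 4³ + 4³ = 64 + 64 = 128
128 = (1,0,0,3)_5 → 1³ + 0³ + 0³ + 3³ = 1 + 0 + 0 + 27 = 28
28 = (1,0,3)_5 → 1³ + 0³ + 3³ = 1 + 0 + 27 = 28  — 28 already appeared earlier.

28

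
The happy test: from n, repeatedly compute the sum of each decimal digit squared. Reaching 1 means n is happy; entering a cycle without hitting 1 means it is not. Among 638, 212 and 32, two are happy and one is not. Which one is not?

212

638: 638 → 109 → 82 → 68 → 100 → 1  — reaches 1 (happy)
212: 212 → 9 → 81 → 65 → 61 → 37 → 58 → 89 → 145 → 42 → 20 → 4 → 16 → 37  — repeats 37 (not happy)
32: 32 → 13 → 10 → 1  — reaches 1 (happy)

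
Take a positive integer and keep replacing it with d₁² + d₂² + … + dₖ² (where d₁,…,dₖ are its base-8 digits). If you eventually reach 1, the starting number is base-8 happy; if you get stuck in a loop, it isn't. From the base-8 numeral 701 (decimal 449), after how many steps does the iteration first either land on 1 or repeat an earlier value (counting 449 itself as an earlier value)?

449 = (7,0,1)_8 → 7² + 0² + 1² = 49 + 0 + 1 = 50
50 = (6,2)_8 → 6² + 2² = 36 + 4 = 40
40 = (5,0)_8 → 5² + 0² = 25 + 0 = 25
25 = (3,1)_8 → 3² + 1² = 9 + 1 = 10
10 = (1,2)_8 → 1² + 2² = 1 + 4 = 5
5 = (5)_8 → 5² = 25  — 25 repeats.
That took 6 steps.

6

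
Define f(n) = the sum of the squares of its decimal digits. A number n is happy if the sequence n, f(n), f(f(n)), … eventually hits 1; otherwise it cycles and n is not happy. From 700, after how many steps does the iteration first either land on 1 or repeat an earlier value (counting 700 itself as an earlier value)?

700 → 49
49 → 97
97 → 130
130 → 10
10 → 1  — reached 1.
That took 5 steps.

5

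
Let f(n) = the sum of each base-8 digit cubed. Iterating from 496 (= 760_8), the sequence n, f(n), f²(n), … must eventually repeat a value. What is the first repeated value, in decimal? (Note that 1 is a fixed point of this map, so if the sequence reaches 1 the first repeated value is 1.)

496 = (7,6,0)_8 → 559
559 = (1,0,5,7)_8 → 469
469 = (7,2,5)_8 → 476
476 = (7,3,4)_8 → 434
434 = (6,6,2)_8 → 440
440 = (6,7,0)_8 → 559  — 559 already appeared earlier.

559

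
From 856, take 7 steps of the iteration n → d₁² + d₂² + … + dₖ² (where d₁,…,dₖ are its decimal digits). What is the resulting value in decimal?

856 → 8² + 5² + 6² = 125
125 → 1² + 2² + 5² = 30
30 → 3² + 0² = 9
9 → 9² = 81
81 → 8² + 1² = 65
65 → 6² + 5² = 61
61 → 6² + 1² = 37

37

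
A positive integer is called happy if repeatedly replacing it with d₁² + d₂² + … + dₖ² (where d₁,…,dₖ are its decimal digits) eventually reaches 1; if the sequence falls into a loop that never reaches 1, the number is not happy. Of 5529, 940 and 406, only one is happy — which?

940

5529: 5529 → 135 → 35 → 34 → 25 → 29 → 85 → 89 → 145 → 42 → 20 → 4 → 16 → 37 → 58 → 89  — repeats 89 (not happy)
940: 940 → 97 → 130 → 10 → 1  — reaches 1 (happy)
406: 406 → 52 → 29 → 85 → 89 → 145 → 42 → 20 → 4 → 16 → 37 → 58 → 89  — repeats 89 (not happy)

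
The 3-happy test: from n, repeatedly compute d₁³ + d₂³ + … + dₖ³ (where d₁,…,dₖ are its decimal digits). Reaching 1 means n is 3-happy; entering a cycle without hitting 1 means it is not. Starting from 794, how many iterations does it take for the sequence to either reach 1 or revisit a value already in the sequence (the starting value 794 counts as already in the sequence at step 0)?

6

794 → 1136
1136 → 245
245 → 197
197 → 1073
1073 → 371
371 → 371  — 371 repeats.
That took 6 steps.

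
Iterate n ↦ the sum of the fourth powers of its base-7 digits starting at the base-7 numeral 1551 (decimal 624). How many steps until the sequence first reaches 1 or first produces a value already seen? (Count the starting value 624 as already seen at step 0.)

11

624 = (1,5,5,1)_7 → 1⁴ + 5⁴ + 5⁴ + 1⁴ = 1 + 625 + 625 + 1 = 1252
1252 = (3,4,3,6)_7 → 3⁴ + 4⁴ + 3⁴ + 6⁴ = 81 + 256 + 81 + 1296 = 1714
1714 = (4,6,6,6)_7 → 4⁴ + 6⁴ + 6⁴ + 6⁴ = 256 + 1296 + 1296 + 1296 = 4144
4144 = (1,5,0,4,0)_7 → 1⁴ + 5⁴ + 0⁴ + 4⁴ + 0⁴ = 1 + 625 + 0 + 256 + 0 = 882
882 = (2,4,0,0)_7 → 2⁴ + 4⁴ + 0⁴ + 0⁴ = 16 + 256 + 0 + 0 = 272
272 = (5,3,6)_7 → 5⁴ + 3⁴ + 6⁴ = 625 + 81 + 1296 = 2002
2002 = (5,5,6,0)_7 → 5⁴ + 5⁴ + 6⁴ + 0⁴ = 625 + 625 + 1296 + 0 = 2546
2546 = (1,0,2,6,5)_7 → 1⁴ + 0⁴ + 2⁴ + 6⁴ + 5⁴ = 1 + 0 + 16 + 1296 + 625 = 1938
1938 = (5,4,3,6)_7 → 5⁴ + 4⁴ + 3⁴ + 6⁴ = 625 + 256 + 81 + 1296 = 2258
2258 = (6,4,0,4)_7 → 6⁴ + 4⁴ + 0⁴ + 4⁴ = 1296 + 256 + 0 + 256 = 1808
1808 = (5,1,6,2)_7 → 5⁴ + 1⁴ + 6⁴ + 2⁴ = 625 + 1 + 1296 + 16 = 1938  — 1938 repeats.
That took 11 steps.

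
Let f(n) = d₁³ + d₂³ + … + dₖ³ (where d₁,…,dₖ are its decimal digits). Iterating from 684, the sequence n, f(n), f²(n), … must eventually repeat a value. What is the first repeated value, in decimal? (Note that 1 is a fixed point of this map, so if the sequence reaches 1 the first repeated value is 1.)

153

684 → 6³ + 8³ + 4³ = 216 + 512 + 64 = 792
792 → 7³ + 9³ + 2³ = 343 + 729 + 8 = 1080
1080 → 1³ + 0³ + 8³ + 0³ = 1 + 0 + 512 + 0 = 513
513 → 5³ + 1³ + 3³ = 125 + 1 + 27 = 153
153 → 1³ + 5³ + 3³ = 1 + 125 + 27 = 153  — 153 already appeared earlier.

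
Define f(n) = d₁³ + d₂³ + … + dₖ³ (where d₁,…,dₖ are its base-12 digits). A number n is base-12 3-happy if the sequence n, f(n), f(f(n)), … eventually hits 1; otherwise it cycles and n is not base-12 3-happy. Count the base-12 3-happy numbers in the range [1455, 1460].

3

1455: 1455 → 1028 → 856 → 1520 → 1728 → 1  — base-12 3-happy
1456: 1456 → 1065 → 1136 → 1855 → 1344 → 793 → 342 → 288 → 8 → 512 → 755 → 1464 → 1008 → 343 → 415 → 1351 → 1136  — not base-12 3-happy
1457: 1457 → 1126 → 2072 → 585 → 793 → 342 → 288 → 8 → 512 → 755 → 1464 → 1008 → 343 → 415 → 1351 → 1136 → 1855 → 1344 → 793  — not base-12 3-happy
1458: 1458 → 1217 → 762 → 368 → 736 → 190 → 1028 → 856 → 1520 → 1728 → 1  — base-12 3-happy
1459: 1459 → 1344 → 793 → 342 → 288 → 8 → 512 → 755 → 1464 → 1008 → 343 → 415 → 1351 → 1136 → 1855 → 1344  — not base-12 3-happy
1460: 1460 → 1513 → 1217 → 762 → 368 → 736 → 190 → 1028 → 856 → 1520 → 1728 → 1  — base-12 3-happy
base-12 3-happy: 1455, 1458, 1460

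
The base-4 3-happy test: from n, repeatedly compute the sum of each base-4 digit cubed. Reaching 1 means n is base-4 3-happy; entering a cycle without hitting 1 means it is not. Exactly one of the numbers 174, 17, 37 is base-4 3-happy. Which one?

174: 174 → 51 → 54 → 36 → 9 → 9  — repeats 9 (not base-4 3-happy)
17: 17 → 2 → 8 → 8  — repeats 8 (not base-4 3-happy)
37: 37 → 10 → 16 → 1  — reaches 1 (base-4 3-happy)

37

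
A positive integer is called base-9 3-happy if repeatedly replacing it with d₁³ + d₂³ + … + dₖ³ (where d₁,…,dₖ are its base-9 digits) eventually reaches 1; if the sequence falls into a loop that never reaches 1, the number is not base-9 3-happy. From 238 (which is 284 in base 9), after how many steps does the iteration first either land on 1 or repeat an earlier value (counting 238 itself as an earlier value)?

238 = (2,8,4)_9 → 2³ + 8³ + 4³ = 8 + 512 + 64 = 584
584 = (7,1,8)_9 → 7³ + 1³ + 8³ = 343 + 1 + 512 = 856
856 = (1,1,5,1)_9 → 1³ + 1³ + 5³ + 1³ = 1 + 1 + 125 + 1 = 128
128 = (1,5,2)_9 → 1³ + 5³ + 2³ = 1 + 125 + 8 = 134
134 = (1,5,8)_9 → 1³ + 5³ + 8³ = 1 + 125 + 512 = 638
638 = (7,7,8)_9 → 7³ + 7³ + 8³ = 343 + 343 + 512 = 1198
1198 = (1,5,7,1)_9 → 1³ + 5³ + 7³ + 1³ = 1 + 125 + 343 + 1 = 470
470 = (5,7,2)_9 → 5³ + 7³ + 2³ = 125 + 343 + 8 = 476
476 = (5,7,8)_9 → 5³ + 7³ + 8³ = 125 + 343 + 512 = 980
980 = (1,3,0,8)_9 → 1³ + 3³ + 0³ + 8³ = 1 + 27 + 0 + 512 = 540
540 = (6,6,0)_9 → 6³ + 6³ + 0³ = 216 + 216 + 0 = 432
432 = (5,3,0)_9 → 5³ + 3³ + 0³ = 125 + 27 + 0 = 152
152 = (1,7,8)_9 → 1³ + 7³ + 8³ = 1 + 343 + 512 = 856  — 856 repeats.
That took 13 steps.

13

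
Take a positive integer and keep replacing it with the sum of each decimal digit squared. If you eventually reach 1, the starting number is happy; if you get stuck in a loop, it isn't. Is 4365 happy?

happy

4365 → 86
86 → 100
100 → 1  — reached 1.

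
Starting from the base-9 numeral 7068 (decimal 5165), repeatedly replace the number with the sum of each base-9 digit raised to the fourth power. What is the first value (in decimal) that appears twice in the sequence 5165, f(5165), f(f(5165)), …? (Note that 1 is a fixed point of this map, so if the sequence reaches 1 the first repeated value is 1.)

5165 = (7,0,6,8)_9 → 7793
7793 = (1,1,6,1,8)_9 → 5395
5395 = (7,3,5,4)_9 → 3363
3363 = (4,5,4,6)_9 → 2433
2433 = (3,3,0,3)_9 → 243
243 = (3,0,0)_9 → 81
81 = (1,0,0)_9 → 1  — reached the fixed point 1.
1 → 1, so 1 is the first repeated value.

1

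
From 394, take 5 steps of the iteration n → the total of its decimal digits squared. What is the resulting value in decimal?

145

394 → 3² + 9² + 4² = 106
106 → 1² + 0² + 6² = 37
37 → 3² + 7² = 58
58 → 5² + 8² = 89
89 → 8² + 9² = 145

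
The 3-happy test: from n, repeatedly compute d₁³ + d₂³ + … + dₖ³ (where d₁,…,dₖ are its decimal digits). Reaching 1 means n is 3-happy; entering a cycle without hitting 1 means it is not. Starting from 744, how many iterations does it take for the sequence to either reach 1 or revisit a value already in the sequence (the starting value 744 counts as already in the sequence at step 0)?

744 → 7³ + 4³ + 4³ = 343 + 64 + 64 = 471
471 → 4³ + 7³ + 1³ = 64 + 343 + 1 = 408
408 → 4³ + 0³ + 8³ = 64 + 0 + 512 = 576
576 → 5³ + 7³ + 6³ = 125 + 343 + 216 = 684
684 → 6³ + 8³ + 4³ = 216 + 512 + 64 = 792
792 → 7³ + 9³ + 2³ = 343 + 729 + 8 = 1080
1080 → 1³ + 0³ + 8³ + 0³ = 1 + 0 + 512 + 0 = 513
513 → 5³ + 1³ + 3³ = 125 + 1 + 27 = 153
153 → 1³ + 5³ + 3³ = 1 + 125 + 27 = 153  — 153 repeats.
That took 9 steps.

9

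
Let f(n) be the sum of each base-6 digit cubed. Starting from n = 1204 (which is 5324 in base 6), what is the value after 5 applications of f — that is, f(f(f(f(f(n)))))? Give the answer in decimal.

1204 = (5,3,2,4)_6 → 5³ + 3³ + 2³ + 4³ = 125 + 27 + 8 + 64 = 224
224 = (1,0,1,2)_6 → 1³ + 0³ + 1³ + 2³ = 1 + 0 + 1 + 8 = 10
10 = (1,4)_6 → 1³ + 4³ = 1 + 64 = 65
65 = (1,4,5)_6 → 1³ + 4³ + 5³ = 1 + 64 + 125 = 190
190 = (5,1,4)_6 → 5³ + 1³ + 4³ = 125 + 1 + 64 = 190

190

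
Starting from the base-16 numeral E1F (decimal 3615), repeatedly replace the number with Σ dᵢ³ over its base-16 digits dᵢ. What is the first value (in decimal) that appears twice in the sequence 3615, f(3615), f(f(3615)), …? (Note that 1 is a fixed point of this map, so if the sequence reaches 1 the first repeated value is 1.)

3615 = (14,1,15)_16 → 14³ + 1³ + 15³ = 2744 + 1 + 3375 = 6120
6120 = (1,7,14,8)_16 → 1³ + 7³ + 14³ + 8³ = 1 + 343 + 2744 + 512 = 3600
3600 = (14,1,0)_16 → 14³ + 1³ + 0³ = 2744 + 1 + 0 = 2745
2745 = (10,11,9)_16 → 10³ + 11³ + 9³ = 1000 + 1331 + 729 = 3060
3060 = (11,15,4)_16 → 11³ + 15³ + 4³ = 1331 + 3375 + 64 = 4770
4770 = (1,2,10,2)_16 → 1³ + 2³ + 10³ + 2³ = 1 + 8 + 1000 + 8 = 1017
1017 = (3,15,9)_16 → 3³ + 15³ + 9³ = 27 + 3375 + 729 = 4131
4131 = (1,0,2,3)_16 → 1³ + 0³ + 2³ + 3³ = 1 + 0 + 8 + 27 = 36
36 = (2,4)_16 → 2³ + 4³ = 8 + 64 = 72
72 = (4,8)_16 → 4³ + 8³ = 64 + 512 = 576
576 = (2,4,0)_16 → 2³ + 4³ + 0³ = 8 + 64 + 0 = 72  — 72 already appeared earlier.

72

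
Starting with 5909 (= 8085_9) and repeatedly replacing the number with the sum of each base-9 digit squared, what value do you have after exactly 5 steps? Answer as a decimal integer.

65

5909 = (8,0,8,5)_9 → 8² + 0² + 8² + 5² = 153
153 = (1,8,0)_9 → 1² + 8² + 0² = 65
65 = (7,2)_9 → 7² + 2² = 53
53 = (5,8)_9 → 5² + 8² = 89
89 = (1,0,8)_9 → 1² + 0² + 8² = 65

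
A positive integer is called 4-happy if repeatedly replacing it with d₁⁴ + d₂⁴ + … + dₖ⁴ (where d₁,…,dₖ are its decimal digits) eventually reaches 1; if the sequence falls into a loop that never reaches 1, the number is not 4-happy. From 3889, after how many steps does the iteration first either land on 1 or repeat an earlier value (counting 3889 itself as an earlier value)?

3889 → 14834
14834 → 4690
4690 → 8113
8113 → 4179
4179 → 9219
9219 → 13139
13139 → 6725
6725 → 4338
4338 → 4514
4514 → 1138
1138 → 4179  — 4179 repeats.
That took 11 steps.

11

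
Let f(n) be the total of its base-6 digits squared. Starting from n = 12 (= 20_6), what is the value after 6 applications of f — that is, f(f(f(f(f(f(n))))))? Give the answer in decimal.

12 = (2,0)_6 → 2² + 0² = 4 + 0 = 4
4 = (4)_6 → 4² = 16
16 = (2,4)_6 → 2² + 4² = 4 + 16 = 20
20 = (3,2)_6 → 3² + 2² = 9 + 4 = 13
13 = (2,1)_6 → 2² + 1² = 4 + 1 = 5
5 = (5)_6 → 5² = 25

25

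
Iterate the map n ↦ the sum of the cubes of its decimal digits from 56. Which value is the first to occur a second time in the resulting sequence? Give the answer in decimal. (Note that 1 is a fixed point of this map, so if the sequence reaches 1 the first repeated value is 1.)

56 → 5³ + 6³ = 125 + 216 = 341
341 → 3³ + 4³ + 1³ = 27 + 64 + 1 = 92
92 → 9³ + 2³ = 729 + 8 = 737
737 → 7³ + 3³ + 7³ = 343 + 27 + 343 = 713
713 → 7³ + 1³ + 3³ = 343 + 1 + 27 = 371
371 → 3³ + 7³ + 1³ = 27 + 343 + 1 = 371  — 371 already appeared earlier.

371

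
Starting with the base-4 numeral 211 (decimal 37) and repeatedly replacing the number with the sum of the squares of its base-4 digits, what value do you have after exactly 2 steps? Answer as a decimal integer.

37 = (2,1,1)_4 → 2² + 1² + 1² = 6
6 = (1,2)_4 → 1² + 2² = 5

5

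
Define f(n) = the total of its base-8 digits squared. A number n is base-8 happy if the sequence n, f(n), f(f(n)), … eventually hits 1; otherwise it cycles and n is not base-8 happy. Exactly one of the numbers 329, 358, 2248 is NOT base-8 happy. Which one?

329: 329 → 27 → 18 → 8 → 1  — reaches 1 (base-8 happy)
358: 358 → 77 → 27 → 18 → 8 → 1  — reaches 1 (base-8 happy)
2248: 2248 → 26 → 13 → 26  — repeats 26 (not base-8 happy)

2248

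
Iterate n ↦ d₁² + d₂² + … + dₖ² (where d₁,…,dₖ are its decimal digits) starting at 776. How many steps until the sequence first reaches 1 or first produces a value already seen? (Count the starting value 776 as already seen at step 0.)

776 → 7² + 7² + 6² = 134
134 → 1² + 3² + 4² = 26
26 → 2² + 6² = 40
40 → 4² + 0² = 16
16 → 1² + 6² = 37
37 → 3² + 7² = 58
58 → 5² + 8² = 89
89 → 8² + 9² = 145
145 → 1² + 4² + 5² = 42
42 → 4² + 2² = 20
20 → 2² + 0² = 4
4 → 4² = 16  — 16 repeats.
That took 12 steps.

12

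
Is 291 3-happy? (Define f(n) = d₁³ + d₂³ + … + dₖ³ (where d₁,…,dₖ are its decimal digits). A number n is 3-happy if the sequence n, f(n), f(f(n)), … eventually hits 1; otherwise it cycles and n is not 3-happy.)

291 → 738
738 → 882
882 → 1032
1032 → 36
36 → 243
243 → 99
99 → 1458
1458 → 702
702 → 351
351 → 153
153 → 153  — 153 already seen; the sequence cycles without reaching 1.

not 3-happy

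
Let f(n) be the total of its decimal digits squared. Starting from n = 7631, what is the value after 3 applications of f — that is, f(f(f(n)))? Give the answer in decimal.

7631 → 7² + 6² + 3² + 1² = 49 + 36 + 9 + 1 = 95
95 → 9² + 5² = 81 + 25 = 106
106 → 1² + 0² + 6² = 1 + 0 + 36 = 37

37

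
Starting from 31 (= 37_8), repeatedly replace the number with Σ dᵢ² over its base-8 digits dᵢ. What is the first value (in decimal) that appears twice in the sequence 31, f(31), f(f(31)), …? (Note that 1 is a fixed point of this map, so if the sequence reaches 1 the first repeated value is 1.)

16

31 = (3,7)_8 → 58
58 = (7,2)_8 → 53
53 = (6,5)_8 → 61
61 = (7,5)_8 → 74
74 = (1,1,2)_8 → 6
6 = (6)_8 → 36
36 = (4,4)_8 → 32
32 = (4,0)_8 → 16
16 = (2,0)_8 → 4
4 = (4)_8 → 16  — 16 already appeared earlier.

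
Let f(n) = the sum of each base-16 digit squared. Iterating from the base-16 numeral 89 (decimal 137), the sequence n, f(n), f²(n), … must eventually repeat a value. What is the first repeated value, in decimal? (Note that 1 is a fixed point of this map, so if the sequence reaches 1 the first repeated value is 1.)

137 = (8,9)_16 → 8² + 9² = 145
145 = (9,1)_16 → 9² + 1² = 82
82 = (5,2)_16 → 5² + 2² = 29
29 = (1,13)_16 → 1² + 13² = 170
170 = (10,10)_16 → 10² + 10² = 200
200 = (12,8)_16 → 12² + 8² = 208
208 = (13,0)_16 → 13² + 0² = 169
169 = (10,9)_16 → 10² + 9² = 181
181 = (11,5)_16 → 11² + 5² = 146
146 = (9,2)_16 → 9² + 2² = 85
85 = (5,5)_16 → 5² + 5² = 50
50 = (3,2)_16 → 3² + 2² = 13
13 = (13)_16 → 13² = 169  — 169 already appeared earlier.

169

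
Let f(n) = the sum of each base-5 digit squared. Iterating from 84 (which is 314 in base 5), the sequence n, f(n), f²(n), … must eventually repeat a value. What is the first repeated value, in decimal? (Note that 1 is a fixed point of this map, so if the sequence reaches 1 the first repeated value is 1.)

4

84 = (3,1,4)_5 → 3² + 1² + 4² = 26
26 = (1,0,1)_5 → 1² + 0² + 1² = 2
2 = (2)_5 → 2² = 4
4 = (4)_5 → 4² = 16
16 = (3,1)_5 → 3² + 1² = 10
10 = (2,0)_5 → 2² + 0² = 4  — 4 already appeared earlier.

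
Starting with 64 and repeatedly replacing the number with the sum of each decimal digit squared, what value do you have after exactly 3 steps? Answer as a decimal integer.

64 → 6² + 4² = 36 + 16 = 52
52 → 5² + 2² = 25 + 4 = 29
29 → 2² + 9² = 4 + 81 = 85

85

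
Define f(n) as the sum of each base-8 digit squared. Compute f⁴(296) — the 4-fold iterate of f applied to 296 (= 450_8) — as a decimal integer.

26

296 = (4,5,0)_8 → 4² + 5² + 0² = 41
41 = (5,1)_8 → 5² + 1² = 26
26 = (3,2)_8 → 3² + 2² = 13
13 = (1,5)_8 → 1² + 5² = 26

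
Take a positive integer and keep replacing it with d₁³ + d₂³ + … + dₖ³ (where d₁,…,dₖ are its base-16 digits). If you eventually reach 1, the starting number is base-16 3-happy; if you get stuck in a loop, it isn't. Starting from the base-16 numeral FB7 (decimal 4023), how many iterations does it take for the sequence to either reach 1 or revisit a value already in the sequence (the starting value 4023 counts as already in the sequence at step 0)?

4023 = (15,11,7)_16 → 15³ + 11³ + 7³ = 5049
5049 = (1,3,11,9)_16 → 1³ + 3³ + 11³ + 9³ = 2088
2088 = (8,2,8)_16 → 8³ + 2³ + 8³ = 1032
1032 = (4,0,8)_16 → 4³ + 0³ + 8³ = 576
576 = (2,4,0)_16 → 2³ + 4³ + 0³ = 72
72 = (4,8)_16 → 4³ + 8³ = 576  — 576 repeats.
That took 6 steps.

6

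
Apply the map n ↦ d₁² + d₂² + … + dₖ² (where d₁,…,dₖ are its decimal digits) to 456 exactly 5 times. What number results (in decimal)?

456 → 4² + 5² + 6² = 77
77 → 7² + 7² = 98
98 → 9² + 8² = 145
145 → 1² + 4² + 5² = 42
42 → 4² + 2² = 20

20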